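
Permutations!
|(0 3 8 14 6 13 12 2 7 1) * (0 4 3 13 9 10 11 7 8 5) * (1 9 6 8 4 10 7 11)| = 14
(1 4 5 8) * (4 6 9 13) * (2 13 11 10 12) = (1 6 9 11 10 12 2 13 4 5 8) = [0, 6, 13, 3, 5, 8, 9, 7, 1, 11, 12, 10, 2, 4]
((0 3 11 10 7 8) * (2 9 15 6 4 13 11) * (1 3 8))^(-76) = [0, 3, 9, 2, 13, 5, 4, 1, 8, 15, 7, 10, 12, 11, 14, 6] = (1 3 2 9 15 6 4 13 11 10 7)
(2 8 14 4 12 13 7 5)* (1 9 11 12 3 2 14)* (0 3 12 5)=(0 3 2 8 1 9 11 5 14 4 12 13 7)=[3, 9, 8, 2, 12, 14, 6, 0, 1, 11, 10, 5, 13, 7, 4]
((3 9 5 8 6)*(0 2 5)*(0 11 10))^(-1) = (0 10 11 9 3 6 8 5 2) = [10, 1, 0, 6, 4, 2, 8, 7, 5, 3, 11, 9]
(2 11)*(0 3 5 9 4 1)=(0 3 5 9 4 1)(2 11)=[3, 0, 11, 5, 1, 9, 6, 7, 8, 4, 10, 2]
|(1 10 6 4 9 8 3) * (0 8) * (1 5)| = |(0 8 3 5 1 10 6 4 9)| = 9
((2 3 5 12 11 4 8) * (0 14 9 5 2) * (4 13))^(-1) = (0 8 4 13 11 12 5 9 14)(2 3) = [8, 1, 3, 2, 13, 9, 6, 7, 4, 14, 10, 12, 5, 11, 0]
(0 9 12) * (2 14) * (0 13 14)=(0 9 12 13 14 2)=[9, 1, 0, 3, 4, 5, 6, 7, 8, 12, 10, 11, 13, 14, 2]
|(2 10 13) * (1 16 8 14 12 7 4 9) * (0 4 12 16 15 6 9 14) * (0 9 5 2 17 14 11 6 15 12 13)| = 63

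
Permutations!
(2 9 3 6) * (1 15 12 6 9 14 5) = [0, 15, 14, 9, 4, 1, 2, 7, 8, 3, 10, 11, 6, 13, 5, 12] = (1 15 12 6 2 14 5)(3 9)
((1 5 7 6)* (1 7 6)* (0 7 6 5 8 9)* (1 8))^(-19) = (0 7 8 9) = [7, 1, 2, 3, 4, 5, 6, 8, 9, 0]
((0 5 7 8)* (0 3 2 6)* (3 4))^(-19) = [3, 1, 8, 7, 5, 2, 4, 6, 0] = (0 3 7 6 4 5 2 8)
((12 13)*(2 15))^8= (15)= [0, 1, 2, 3, 4, 5, 6, 7, 8, 9, 10, 11, 12, 13, 14, 15]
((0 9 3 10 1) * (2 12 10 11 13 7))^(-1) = (0 1 10 12 2 7 13 11 3 9) = [1, 10, 7, 9, 4, 5, 6, 13, 8, 0, 12, 3, 2, 11]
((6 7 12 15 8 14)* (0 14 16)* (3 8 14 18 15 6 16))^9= (0 16 14 15 18)(3 8)= [16, 1, 2, 8, 4, 5, 6, 7, 3, 9, 10, 11, 12, 13, 15, 18, 14, 17, 0]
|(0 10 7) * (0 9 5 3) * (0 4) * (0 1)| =|(0 10 7 9 5 3 4 1)| =8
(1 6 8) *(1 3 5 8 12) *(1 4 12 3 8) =(1 6 3 5)(4 12) =[0, 6, 2, 5, 12, 1, 3, 7, 8, 9, 10, 11, 4]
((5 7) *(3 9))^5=(3 9)(5 7)=[0, 1, 2, 9, 4, 7, 6, 5, 8, 3]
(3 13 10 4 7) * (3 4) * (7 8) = (3 13 10)(4 8 7) = [0, 1, 2, 13, 8, 5, 6, 4, 7, 9, 3, 11, 12, 10]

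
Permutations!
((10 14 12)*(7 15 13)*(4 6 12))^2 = (4 12 14 6 10)(7 13 15) = [0, 1, 2, 3, 12, 5, 10, 13, 8, 9, 4, 11, 14, 15, 6, 7]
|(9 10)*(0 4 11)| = 6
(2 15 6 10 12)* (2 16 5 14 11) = [0, 1, 15, 3, 4, 14, 10, 7, 8, 9, 12, 2, 16, 13, 11, 6, 5] = (2 15 6 10 12 16 5 14 11)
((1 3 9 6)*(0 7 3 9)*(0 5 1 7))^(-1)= (1 5 3 7 6 9)= [0, 5, 2, 7, 4, 3, 9, 6, 8, 1]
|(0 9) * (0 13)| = |(0 9 13)| = 3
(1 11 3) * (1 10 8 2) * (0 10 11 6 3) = [10, 6, 1, 11, 4, 5, 3, 7, 2, 9, 8, 0] = (0 10 8 2 1 6 3 11)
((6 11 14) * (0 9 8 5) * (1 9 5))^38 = (1 8 9)(6 14 11) = [0, 8, 2, 3, 4, 5, 14, 7, 9, 1, 10, 6, 12, 13, 11]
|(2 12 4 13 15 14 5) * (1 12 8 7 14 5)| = 10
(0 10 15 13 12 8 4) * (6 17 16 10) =(0 6 17 16 10 15 13 12 8 4) =[6, 1, 2, 3, 0, 5, 17, 7, 4, 9, 15, 11, 8, 12, 14, 13, 10, 16]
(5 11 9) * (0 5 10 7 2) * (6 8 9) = (0 5 11 6 8 9 10 7 2) = [5, 1, 0, 3, 4, 11, 8, 2, 9, 10, 7, 6]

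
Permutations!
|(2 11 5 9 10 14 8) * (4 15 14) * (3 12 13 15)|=12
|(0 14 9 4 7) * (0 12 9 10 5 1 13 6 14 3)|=12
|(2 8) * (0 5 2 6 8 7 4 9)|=|(0 5 2 7 4 9)(6 8)|=6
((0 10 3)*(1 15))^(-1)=(0 3 10)(1 15)=[3, 15, 2, 10, 4, 5, 6, 7, 8, 9, 0, 11, 12, 13, 14, 1]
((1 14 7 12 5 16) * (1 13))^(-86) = (1 16 12 14 13 5 7) = [0, 16, 2, 3, 4, 7, 6, 1, 8, 9, 10, 11, 14, 5, 13, 15, 12]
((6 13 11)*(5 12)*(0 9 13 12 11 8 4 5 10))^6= (0 11 13 12 4)(5 9 6 8 10)= [11, 1, 2, 3, 0, 9, 8, 7, 10, 6, 5, 13, 4, 12]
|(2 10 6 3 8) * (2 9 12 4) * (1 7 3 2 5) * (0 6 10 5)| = |(0 6 2 5 1 7 3 8 9 12 4)| = 11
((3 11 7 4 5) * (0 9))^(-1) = [9, 1, 2, 5, 7, 4, 6, 11, 8, 0, 10, 3] = (0 9)(3 5 4 7 11)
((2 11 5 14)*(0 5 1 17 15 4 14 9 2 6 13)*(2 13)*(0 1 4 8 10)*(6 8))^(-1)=(0 10 8 14 4 11 2 6 15 17 1 13 9 5)=[10, 13, 6, 3, 11, 0, 15, 7, 14, 5, 8, 2, 12, 9, 4, 17, 16, 1]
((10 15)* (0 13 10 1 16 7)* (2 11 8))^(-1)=(0 7 16 1 15 10 13)(2 8 11)=[7, 15, 8, 3, 4, 5, 6, 16, 11, 9, 13, 2, 12, 0, 14, 10, 1]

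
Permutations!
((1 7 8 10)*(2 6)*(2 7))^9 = [0, 7, 8, 3, 4, 5, 10, 1, 2, 9, 6] = (1 7)(2 8)(6 10)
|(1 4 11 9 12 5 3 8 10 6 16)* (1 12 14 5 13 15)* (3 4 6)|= 30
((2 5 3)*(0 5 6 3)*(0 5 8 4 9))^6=[4, 1, 2, 3, 0, 5, 6, 7, 9, 8]=(0 4)(8 9)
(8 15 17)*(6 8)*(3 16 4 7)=[0, 1, 2, 16, 7, 5, 8, 3, 15, 9, 10, 11, 12, 13, 14, 17, 4, 6]=(3 16 4 7)(6 8 15 17)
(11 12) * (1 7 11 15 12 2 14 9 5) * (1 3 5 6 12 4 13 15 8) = [0, 7, 14, 5, 13, 3, 12, 11, 1, 6, 10, 2, 8, 15, 9, 4] = (1 7 11 2 14 9 6 12 8)(3 5)(4 13 15)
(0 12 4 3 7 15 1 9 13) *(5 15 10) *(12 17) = (0 17 12 4 3 7 10 5 15 1 9 13) = [17, 9, 2, 7, 3, 15, 6, 10, 8, 13, 5, 11, 4, 0, 14, 1, 16, 12]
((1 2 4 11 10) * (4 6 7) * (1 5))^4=[0, 4, 11, 3, 1, 7, 10, 5, 8, 9, 6, 2]=(1 4)(2 11)(5 7)(6 10)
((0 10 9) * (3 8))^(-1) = (0 9 10)(3 8) = [9, 1, 2, 8, 4, 5, 6, 7, 3, 10, 0]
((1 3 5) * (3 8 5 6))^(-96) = (8) = [0, 1, 2, 3, 4, 5, 6, 7, 8]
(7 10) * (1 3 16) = (1 3 16)(7 10) = [0, 3, 2, 16, 4, 5, 6, 10, 8, 9, 7, 11, 12, 13, 14, 15, 1]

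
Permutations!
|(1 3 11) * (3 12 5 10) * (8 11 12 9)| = 4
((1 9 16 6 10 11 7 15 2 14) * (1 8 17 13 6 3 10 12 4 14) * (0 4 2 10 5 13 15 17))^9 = (0 4 14 8)(7 11 10 15 17) = [4, 1, 2, 3, 14, 5, 6, 11, 0, 9, 15, 10, 12, 13, 8, 17, 16, 7]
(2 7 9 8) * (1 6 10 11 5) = [0, 6, 7, 3, 4, 1, 10, 9, 2, 8, 11, 5] = (1 6 10 11 5)(2 7 9 8)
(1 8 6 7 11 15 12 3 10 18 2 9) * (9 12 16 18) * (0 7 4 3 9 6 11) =[7, 8, 12, 10, 3, 5, 4, 0, 11, 1, 6, 15, 9, 13, 14, 16, 18, 17, 2] =(0 7)(1 8 11 15 16 18 2 12 9)(3 10 6 4)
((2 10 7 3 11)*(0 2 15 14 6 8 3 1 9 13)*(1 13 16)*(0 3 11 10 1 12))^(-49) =[12, 2, 0, 13, 4, 5, 8, 10, 11, 1, 3, 15, 16, 7, 6, 14, 9] =(0 12 16 9 1 2)(3 13 7 10)(6 8 11 15 14)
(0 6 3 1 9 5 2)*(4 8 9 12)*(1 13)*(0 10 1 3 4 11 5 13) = [6, 12, 10, 0, 8, 2, 4, 7, 9, 13, 1, 5, 11, 3] = (0 6 4 8 9 13 3)(1 12 11 5 2 10)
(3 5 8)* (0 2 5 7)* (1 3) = [2, 3, 5, 7, 4, 8, 6, 0, 1] = (0 2 5 8 1 3 7)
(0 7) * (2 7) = (0 2 7) = [2, 1, 7, 3, 4, 5, 6, 0]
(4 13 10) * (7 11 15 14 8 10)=(4 13 7 11 15 14 8 10)=[0, 1, 2, 3, 13, 5, 6, 11, 10, 9, 4, 15, 12, 7, 8, 14]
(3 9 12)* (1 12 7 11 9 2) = [0, 12, 1, 2, 4, 5, 6, 11, 8, 7, 10, 9, 3] = (1 12 3 2)(7 11 9)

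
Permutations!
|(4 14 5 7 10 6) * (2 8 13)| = |(2 8 13)(4 14 5 7 10 6)| = 6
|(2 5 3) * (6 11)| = 6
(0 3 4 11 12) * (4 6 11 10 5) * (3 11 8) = (0 11 12)(3 6 8)(4 10 5) = [11, 1, 2, 6, 10, 4, 8, 7, 3, 9, 5, 12, 0]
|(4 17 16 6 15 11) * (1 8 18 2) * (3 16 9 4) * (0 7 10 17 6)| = |(0 7 10 17 9 4 6 15 11 3 16)(1 8 18 2)| = 44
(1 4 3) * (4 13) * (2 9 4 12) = (1 13 12 2 9 4 3) = [0, 13, 9, 1, 3, 5, 6, 7, 8, 4, 10, 11, 2, 12]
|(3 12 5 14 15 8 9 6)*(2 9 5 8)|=|(2 9 6 3 12 8 5 14 15)|=9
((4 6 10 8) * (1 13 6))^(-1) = [0, 4, 2, 3, 8, 5, 13, 7, 10, 9, 6, 11, 12, 1] = (1 4 8 10 6 13)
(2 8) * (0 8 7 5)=(0 8 2 7 5)=[8, 1, 7, 3, 4, 0, 6, 5, 2]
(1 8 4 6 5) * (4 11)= (1 8 11 4 6 5)= [0, 8, 2, 3, 6, 1, 5, 7, 11, 9, 10, 4]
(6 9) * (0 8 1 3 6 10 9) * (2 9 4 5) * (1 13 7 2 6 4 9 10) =(0 8 13 7 2 10 9 1 3 4 5 6) =[8, 3, 10, 4, 5, 6, 0, 2, 13, 1, 9, 11, 12, 7]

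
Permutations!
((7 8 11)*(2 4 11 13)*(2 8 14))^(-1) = (2 14 7 11 4)(8 13) = [0, 1, 14, 3, 2, 5, 6, 11, 13, 9, 10, 4, 12, 8, 7]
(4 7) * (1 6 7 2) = (1 6 7 4 2) = [0, 6, 1, 3, 2, 5, 7, 4]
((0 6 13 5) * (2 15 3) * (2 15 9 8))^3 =(0 5 13 6)(3 15) =[5, 1, 2, 15, 4, 13, 0, 7, 8, 9, 10, 11, 12, 6, 14, 3]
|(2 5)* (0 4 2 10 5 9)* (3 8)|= 4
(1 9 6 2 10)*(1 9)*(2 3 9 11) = (2 10 11)(3 9 6) = [0, 1, 10, 9, 4, 5, 3, 7, 8, 6, 11, 2]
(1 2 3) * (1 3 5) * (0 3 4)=(0 3 4)(1 2 5)=[3, 2, 5, 4, 0, 1]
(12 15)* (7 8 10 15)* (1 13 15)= (1 13 15 12 7 8 10)= [0, 13, 2, 3, 4, 5, 6, 8, 10, 9, 1, 11, 7, 15, 14, 12]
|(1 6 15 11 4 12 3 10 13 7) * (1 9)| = |(1 6 15 11 4 12 3 10 13 7 9)| = 11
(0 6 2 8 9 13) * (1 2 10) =(0 6 10 1 2 8 9 13) =[6, 2, 8, 3, 4, 5, 10, 7, 9, 13, 1, 11, 12, 0]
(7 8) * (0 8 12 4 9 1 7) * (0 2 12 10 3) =[8, 7, 12, 0, 9, 5, 6, 10, 2, 1, 3, 11, 4] =(0 8 2 12 4 9 1 7 10 3)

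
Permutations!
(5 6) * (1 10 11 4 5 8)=(1 10 11 4 5 6 8)=[0, 10, 2, 3, 5, 6, 8, 7, 1, 9, 11, 4]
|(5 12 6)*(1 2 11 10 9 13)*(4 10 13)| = |(1 2 11 13)(4 10 9)(5 12 6)| = 12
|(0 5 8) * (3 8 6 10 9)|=7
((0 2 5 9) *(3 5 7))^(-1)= (0 9 5 3 7 2)= [9, 1, 0, 7, 4, 3, 6, 2, 8, 5]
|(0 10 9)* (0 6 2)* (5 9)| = 6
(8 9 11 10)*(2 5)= (2 5)(8 9 11 10)= [0, 1, 5, 3, 4, 2, 6, 7, 9, 11, 8, 10]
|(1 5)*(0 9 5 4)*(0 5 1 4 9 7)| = 2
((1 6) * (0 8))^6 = (8) = [0, 1, 2, 3, 4, 5, 6, 7, 8]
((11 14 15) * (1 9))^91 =(1 9)(11 14 15) =[0, 9, 2, 3, 4, 5, 6, 7, 8, 1, 10, 14, 12, 13, 15, 11]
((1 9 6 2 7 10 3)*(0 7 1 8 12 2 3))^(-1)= (0 10 7)(1 2 12 8 3 6 9)= [10, 2, 12, 6, 4, 5, 9, 0, 3, 1, 7, 11, 8]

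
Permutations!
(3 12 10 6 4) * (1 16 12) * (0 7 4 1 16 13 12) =(0 7 4 3 16)(1 13 12 10 6) =[7, 13, 2, 16, 3, 5, 1, 4, 8, 9, 6, 11, 10, 12, 14, 15, 0]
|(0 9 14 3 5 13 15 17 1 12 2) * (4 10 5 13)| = |(0 9 14 3 13 15 17 1 12 2)(4 10 5)| = 30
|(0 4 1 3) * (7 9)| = 4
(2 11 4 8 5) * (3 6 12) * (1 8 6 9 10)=[0, 8, 11, 9, 6, 2, 12, 7, 5, 10, 1, 4, 3]=(1 8 5 2 11 4 6 12 3 9 10)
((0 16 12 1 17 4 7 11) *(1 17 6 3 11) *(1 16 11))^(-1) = [11, 3, 2, 6, 17, 5, 1, 4, 8, 9, 10, 0, 16, 13, 14, 15, 7, 12] = (0 11)(1 3 6)(4 17 12 16 7)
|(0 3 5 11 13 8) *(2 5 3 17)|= |(0 17 2 5 11 13 8)|= 7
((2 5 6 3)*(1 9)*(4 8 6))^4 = (9)(2 6 4)(3 8 5) = [0, 1, 6, 8, 2, 3, 4, 7, 5, 9]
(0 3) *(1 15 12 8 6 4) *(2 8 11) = (0 3)(1 15 12 11 2 8 6 4) = [3, 15, 8, 0, 1, 5, 4, 7, 6, 9, 10, 2, 11, 13, 14, 12]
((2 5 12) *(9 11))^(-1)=(2 12 5)(9 11)=[0, 1, 12, 3, 4, 2, 6, 7, 8, 11, 10, 9, 5]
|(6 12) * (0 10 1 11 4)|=|(0 10 1 11 4)(6 12)|=10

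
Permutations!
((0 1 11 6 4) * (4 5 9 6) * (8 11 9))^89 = [1, 9, 2, 3, 0, 8, 5, 7, 11, 6, 10, 4] = (0 1 9 6 5 8 11 4)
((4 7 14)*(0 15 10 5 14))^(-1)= (0 7 4 14 5 10 15)= [7, 1, 2, 3, 14, 10, 6, 4, 8, 9, 15, 11, 12, 13, 5, 0]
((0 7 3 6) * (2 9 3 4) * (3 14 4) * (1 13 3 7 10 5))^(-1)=(0 6 3 13 1 5 10)(2 4 14 9)=[6, 5, 4, 13, 14, 10, 3, 7, 8, 2, 0, 11, 12, 1, 9]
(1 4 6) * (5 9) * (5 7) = (1 4 6)(5 9 7) = [0, 4, 2, 3, 6, 9, 1, 5, 8, 7]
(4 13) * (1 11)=(1 11)(4 13)=[0, 11, 2, 3, 13, 5, 6, 7, 8, 9, 10, 1, 12, 4]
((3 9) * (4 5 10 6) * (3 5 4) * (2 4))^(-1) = [0, 1, 4, 6, 2, 9, 10, 7, 8, 3, 5] = (2 4)(3 6 10 5 9)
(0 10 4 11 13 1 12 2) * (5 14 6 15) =(0 10 4 11 13 1 12 2)(5 14 6 15) =[10, 12, 0, 3, 11, 14, 15, 7, 8, 9, 4, 13, 2, 1, 6, 5]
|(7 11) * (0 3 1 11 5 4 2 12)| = |(0 3 1 11 7 5 4 2 12)| = 9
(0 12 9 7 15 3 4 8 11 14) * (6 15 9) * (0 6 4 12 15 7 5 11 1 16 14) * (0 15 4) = [4, 16, 2, 12, 8, 11, 7, 9, 1, 5, 10, 15, 0, 13, 6, 3, 14] = (0 4 8 1 16 14 6 7 9 5 11 15 3 12)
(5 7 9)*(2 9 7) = (2 9 5) = [0, 1, 9, 3, 4, 2, 6, 7, 8, 5]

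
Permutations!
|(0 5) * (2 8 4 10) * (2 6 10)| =6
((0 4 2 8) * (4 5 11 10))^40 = (0 2 10 5 8 4 11) = [2, 1, 10, 3, 11, 8, 6, 7, 4, 9, 5, 0]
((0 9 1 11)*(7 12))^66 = [1, 0, 2, 3, 4, 5, 6, 7, 8, 11, 10, 9, 12] = (12)(0 1)(9 11)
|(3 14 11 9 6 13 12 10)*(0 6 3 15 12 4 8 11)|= |(0 6 13 4 8 11 9 3 14)(10 15 12)|= 9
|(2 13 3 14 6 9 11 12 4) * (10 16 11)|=11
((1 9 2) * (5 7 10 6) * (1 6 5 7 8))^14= [0, 5, 1, 3, 4, 7, 9, 2, 10, 8, 6]= (1 5 7 2)(6 9 8 10)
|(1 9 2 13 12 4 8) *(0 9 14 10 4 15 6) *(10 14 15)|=|(0 9 2 13 12 10 4 8 1 15 6)|=11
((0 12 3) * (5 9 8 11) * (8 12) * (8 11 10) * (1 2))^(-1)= (0 3 12 9 5 11)(1 2)(8 10)= [3, 2, 1, 12, 4, 11, 6, 7, 10, 5, 8, 0, 9]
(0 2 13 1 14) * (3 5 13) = [2, 14, 3, 5, 4, 13, 6, 7, 8, 9, 10, 11, 12, 1, 0] = (0 2 3 5 13 1 14)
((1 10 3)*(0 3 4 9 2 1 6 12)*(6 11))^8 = (0 6 3 12 11)(1 9 10 2 4) = [6, 9, 4, 12, 1, 5, 3, 7, 8, 10, 2, 0, 11]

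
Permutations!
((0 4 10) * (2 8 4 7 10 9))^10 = (0 7 10)(2 4)(8 9) = [7, 1, 4, 3, 2, 5, 6, 10, 9, 8, 0]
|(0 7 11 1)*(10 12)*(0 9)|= |(0 7 11 1 9)(10 12)|= 10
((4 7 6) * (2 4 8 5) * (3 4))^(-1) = [0, 1, 5, 2, 3, 8, 7, 4, 6] = (2 5 8 6 7 4 3)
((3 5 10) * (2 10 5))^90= (10)= [0, 1, 2, 3, 4, 5, 6, 7, 8, 9, 10]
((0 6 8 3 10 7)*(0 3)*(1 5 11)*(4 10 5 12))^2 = (0 8 6)(1 4 7 5)(3 11 12 10) = [8, 4, 2, 11, 7, 1, 0, 5, 6, 9, 3, 12, 10]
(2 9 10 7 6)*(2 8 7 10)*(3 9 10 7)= [0, 1, 10, 9, 4, 5, 8, 6, 3, 2, 7]= (2 10 7 6 8 3 9)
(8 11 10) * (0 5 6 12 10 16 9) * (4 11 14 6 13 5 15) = [15, 1, 2, 3, 11, 13, 12, 7, 14, 0, 8, 16, 10, 5, 6, 4, 9] = (0 15 4 11 16 9)(5 13)(6 12 10 8 14)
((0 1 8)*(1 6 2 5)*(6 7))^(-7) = [0, 1, 2, 3, 4, 5, 6, 7, 8] = (8)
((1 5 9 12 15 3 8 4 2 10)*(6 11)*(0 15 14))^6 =[10, 15, 14, 5, 12, 3, 6, 7, 9, 8, 0, 11, 4, 13, 2, 1] =(0 10)(1 15)(2 14)(3 5)(4 12)(8 9)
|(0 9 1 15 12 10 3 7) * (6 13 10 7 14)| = 30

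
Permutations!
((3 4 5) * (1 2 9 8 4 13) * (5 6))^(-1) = (1 13 3 5 6 4 8 9 2) = [0, 13, 1, 5, 8, 6, 4, 7, 9, 2, 10, 11, 12, 3]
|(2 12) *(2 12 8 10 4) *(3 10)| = 5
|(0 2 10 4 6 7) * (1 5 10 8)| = |(0 2 8 1 5 10 4 6 7)| = 9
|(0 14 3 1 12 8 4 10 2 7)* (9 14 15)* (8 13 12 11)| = |(0 15 9 14 3 1 11 8 4 10 2 7)(12 13)| = 12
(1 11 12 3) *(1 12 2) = [0, 11, 1, 12, 4, 5, 6, 7, 8, 9, 10, 2, 3] = (1 11 2)(3 12)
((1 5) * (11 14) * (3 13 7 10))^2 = [0, 1, 2, 7, 4, 5, 6, 3, 8, 9, 13, 11, 12, 10, 14] = (14)(3 7)(10 13)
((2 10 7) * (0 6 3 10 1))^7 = (10) = [0, 1, 2, 3, 4, 5, 6, 7, 8, 9, 10]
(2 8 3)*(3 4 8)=(2 3)(4 8)=[0, 1, 3, 2, 8, 5, 6, 7, 4]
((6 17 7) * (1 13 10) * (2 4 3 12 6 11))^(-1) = (1 10 13)(2 11 7 17 6 12 3 4) = [0, 10, 11, 4, 2, 5, 12, 17, 8, 9, 13, 7, 3, 1, 14, 15, 16, 6]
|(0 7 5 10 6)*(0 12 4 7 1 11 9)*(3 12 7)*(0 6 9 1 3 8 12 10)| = |(0 3 10 9 6 7 5)(1 11)(4 8 12)| = 42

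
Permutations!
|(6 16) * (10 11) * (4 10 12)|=|(4 10 11 12)(6 16)|=4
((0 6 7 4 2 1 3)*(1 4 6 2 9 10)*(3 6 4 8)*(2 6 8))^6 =(0 1 4)(3 10 7)(6 8 9) =[1, 4, 2, 10, 0, 5, 8, 3, 9, 6, 7]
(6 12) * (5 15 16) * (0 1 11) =[1, 11, 2, 3, 4, 15, 12, 7, 8, 9, 10, 0, 6, 13, 14, 16, 5] =(0 1 11)(5 15 16)(6 12)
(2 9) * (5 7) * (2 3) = [0, 1, 9, 2, 4, 7, 6, 5, 8, 3] = (2 9 3)(5 7)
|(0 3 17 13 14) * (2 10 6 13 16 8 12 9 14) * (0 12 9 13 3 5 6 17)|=36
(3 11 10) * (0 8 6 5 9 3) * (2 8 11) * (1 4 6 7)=[11, 4, 8, 2, 6, 9, 5, 1, 7, 3, 0, 10]=(0 11 10)(1 4 6 5 9 3 2 8 7)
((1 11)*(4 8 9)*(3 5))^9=(1 11)(3 5)=[0, 11, 2, 5, 4, 3, 6, 7, 8, 9, 10, 1]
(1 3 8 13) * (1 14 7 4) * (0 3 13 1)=(0 3 8 1 13 14 7 4)=[3, 13, 2, 8, 0, 5, 6, 4, 1, 9, 10, 11, 12, 14, 7]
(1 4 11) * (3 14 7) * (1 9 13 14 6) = (1 4 11 9 13 14 7 3 6) = [0, 4, 2, 6, 11, 5, 1, 3, 8, 13, 10, 9, 12, 14, 7]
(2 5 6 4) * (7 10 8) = [0, 1, 5, 3, 2, 6, 4, 10, 7, 9, 8] = (2 5 6 4)(7 10 8)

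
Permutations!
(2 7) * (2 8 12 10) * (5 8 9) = (2 7 9 5 8 12 10) = [0, 1, 7, 3, 4, 8, 6, 9, 12, 5, 2, 11, 10]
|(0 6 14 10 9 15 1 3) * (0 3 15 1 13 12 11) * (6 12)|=21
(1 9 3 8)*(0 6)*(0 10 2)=(0 6 10 2)(1 9 3 8)=[6, 9, 0, 8, 4, 5, 10, 7, 1, 3, 2]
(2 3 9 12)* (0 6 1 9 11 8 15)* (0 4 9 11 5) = (0 6 1 11 8 15 4 9 12 2 3 5) = [6, 11, 3, 5, 9, 0, 1, 7, 15, 12, 10, 8, 2, 13, 14, 4]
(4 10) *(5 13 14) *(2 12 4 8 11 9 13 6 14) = [0, 1, 12, 3, 10, 6, 14, 7, 11, 13, 8, 9, 4, 2, 5] = (2 12 4 10 8 11 9 13)(5 6 14)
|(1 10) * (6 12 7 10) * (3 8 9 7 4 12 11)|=8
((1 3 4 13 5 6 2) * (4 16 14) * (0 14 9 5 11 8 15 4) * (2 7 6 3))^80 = (16) = [0, 1, 2, 3, 4, 5, 6, 7, 8, 9, 10, 11, 12, 13, 14, 15, 16]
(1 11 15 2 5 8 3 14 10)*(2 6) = (1 11 15 6 2 5 8 3 14 10) = [0, 11, 5, 14, 4, 8, 2, 7, 3, 9, 1, 15, 12, 13, 10, 6]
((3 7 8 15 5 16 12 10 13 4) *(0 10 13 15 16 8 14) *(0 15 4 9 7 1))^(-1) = (0 1 3 4 10)(5 15 14 7 9 13 12 16 8) = [1, 3, 2, 4, 10, 15, 6, 9, 5, 13, 0, 11, 16, 12, 7, 14, 8]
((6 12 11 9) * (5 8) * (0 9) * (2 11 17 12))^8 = (17)(0 2 9 11 6) = [2, 1, 9, 3, 4, 5, 0, 7, 8, 11, 10, 6, 12, 13, 14, 15, 16, 17]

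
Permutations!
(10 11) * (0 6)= (0 6)(10 11)= [6, 1, 2, 3, 4, 5, 0, 7, 8, 9, 11, 10]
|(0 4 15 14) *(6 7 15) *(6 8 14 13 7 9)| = 12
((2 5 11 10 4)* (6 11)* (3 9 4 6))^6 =(11)(2 5 3 9 4) =[0, 1, 5, 9, 2, 3, 6, 7, 8, 4, 10, 11]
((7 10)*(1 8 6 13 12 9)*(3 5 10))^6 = (13)(3 10)(5 7) = [0, 1, 2, 10, 4, 7, 6, 5, 8, 9, 3, 11, 12, 13]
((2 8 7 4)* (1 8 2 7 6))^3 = (8)(4 7) = [0, 1, 2, 3, 7, 5, 6, 4, 8]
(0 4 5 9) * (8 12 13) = [4, 1, 2, 3, 5, 9, 6, 7, 12, 0, 10, 11, 13, 8] = (0 4 5 9)(8 12 13)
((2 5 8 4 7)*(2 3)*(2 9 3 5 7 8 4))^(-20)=(9)=[0, 1, 2, 3, 4, 5, 6, 7, 8, 9]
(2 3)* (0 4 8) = (0 4 8)(2 3) = [4, 1, 3, 2, 8, 5, 6, 7, 0]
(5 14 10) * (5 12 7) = (5 14 10 12 7) = [0, 1, 2, 3, 4, 14, 6, 5, 8, 9, 12, 11, 7, 13, 10]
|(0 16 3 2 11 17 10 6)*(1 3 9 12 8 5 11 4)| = 20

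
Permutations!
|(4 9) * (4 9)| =1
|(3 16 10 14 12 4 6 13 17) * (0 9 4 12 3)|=12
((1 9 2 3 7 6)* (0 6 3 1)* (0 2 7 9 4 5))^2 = [2, 5, 4, 7, 0, 6, 1, 9, 8, 3] = (0 2 4)(1 5 6)(3 7 9)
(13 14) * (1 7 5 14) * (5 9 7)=(1 5 14 13)(7 9)=[0, 5, 2, 3, 4, 14, 6, 9, 8, 7, 10, 11, 12, 1, 13]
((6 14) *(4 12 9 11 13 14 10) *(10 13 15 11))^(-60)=[0, 1, 2, 3, 4, 5, 6, 7, 8, 9, 10, 11, 12, 13, 14, 15]=(15)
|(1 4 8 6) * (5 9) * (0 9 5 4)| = |(0 9 4 8 6 1)| = 6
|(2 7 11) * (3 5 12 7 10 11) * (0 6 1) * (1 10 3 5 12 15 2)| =30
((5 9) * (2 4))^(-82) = (9) = [0, 1, 2, 3, 4, 5, 6, 7, 8, 9]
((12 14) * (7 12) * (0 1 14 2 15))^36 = (0 1 14 7 12 2 15) = [1, 14, 15, 3, 4, 5, 6, 12, 8, 9, 10, 11, 2, 13, 7, 0]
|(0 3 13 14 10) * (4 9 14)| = 7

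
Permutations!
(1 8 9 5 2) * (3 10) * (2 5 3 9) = (1 8 2)(3 10 9) = [0, 8, 1, 10, 4, 5, 6, 7, 2, 3, 9]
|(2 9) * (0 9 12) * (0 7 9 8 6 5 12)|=8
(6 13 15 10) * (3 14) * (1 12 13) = (1 12 13 15 10 6)(3 14) = [0, 12, 2, 14, 4, 5, 1, 7, 8, 9, 6, 11, 13, 15, 3, 10]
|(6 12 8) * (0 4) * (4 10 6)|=|(0 10 6 12 8 4)|=6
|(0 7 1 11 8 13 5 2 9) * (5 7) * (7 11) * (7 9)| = 6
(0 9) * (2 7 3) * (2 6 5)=[9, 1, 7, 6, 4, 2, 5, 3, 8, 0]=(0 9)(2 7 3 6 5)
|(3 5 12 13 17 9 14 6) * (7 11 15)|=24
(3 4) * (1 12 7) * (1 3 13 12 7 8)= (1 7 3 4 13 12 8)= [0, 7, 2, 4, 13, 5, 6, 3, 1, 9, 10, 11, 8, 12]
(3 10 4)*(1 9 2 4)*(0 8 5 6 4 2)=[8, 9, 2, 10, 3, 6, 4, 7, 5, 0, 1]=(0 8 5 6 4 3 10 1 9)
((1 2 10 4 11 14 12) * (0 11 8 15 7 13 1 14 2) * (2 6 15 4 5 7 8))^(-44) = (0 8 5)(1 15 10)(2 13 6)(4 7 11) = [8, 15, 13, 3, 7, 0, 2, 11, 5, 9, 1, 4, 12, 6, 14, 10]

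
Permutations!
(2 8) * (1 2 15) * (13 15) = (1 2 8 13 15) = [0, 2, 8, 3, 4, 5, 6, 7, 13, 9, 10, 11, 12, 15, 14, 1]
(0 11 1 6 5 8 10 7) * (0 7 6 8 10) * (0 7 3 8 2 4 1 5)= (0 11 5 10 6)(1 2 4)(3 8 7)= [11, 2, 4, 8, 1, 10, 0, 3, 7, 9, 6, 5]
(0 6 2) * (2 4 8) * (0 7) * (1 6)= (0 1 6 4 8 2 7)= [1, 6, 7, 3, 8, 5, 4, 0, 2]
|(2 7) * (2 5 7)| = 2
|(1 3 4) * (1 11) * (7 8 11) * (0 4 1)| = 10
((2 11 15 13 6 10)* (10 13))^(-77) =[0, 1, 10, 3, 4, 5, 13, 7, 8, 9, 15, 2, 12, 6, 14, 11] =(2 10 15 11)(6 13)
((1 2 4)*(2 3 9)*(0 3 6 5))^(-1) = (0 5 6 1 4 2 9 3) = [5, 4, 9, 0, 2, 6, 1, 7, 8, 3]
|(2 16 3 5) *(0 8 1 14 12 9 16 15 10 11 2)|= |(0 8 1 14 12 9 16 3 5)(2 15 10 11)|= 36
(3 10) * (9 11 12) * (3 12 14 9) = (3 10 12)(9 11 14) = [0, 1, 2, 10, 4, 5, 6, 7, 8, 11, 12, 14, 3, 13, 9]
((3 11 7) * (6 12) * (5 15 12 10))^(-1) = [0, 1, 2, 7, 4, 10, 12, 11, 8, 9, 6, 3, 15, 13, 14, 5] = (3 7 11)(5 10 6 12 15)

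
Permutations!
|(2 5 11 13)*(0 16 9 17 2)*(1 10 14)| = |(0 16 9 17 2 5 11 13)(1 10 14)| = 24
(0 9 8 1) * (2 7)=(0 9 8 1)(2 7)=[9, 0, 7, 3, 4, 5, 6, 2, 1, 8]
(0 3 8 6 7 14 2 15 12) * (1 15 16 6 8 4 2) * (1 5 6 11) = (0 3 4 2 16 11 1 15 12)(5 6 7 14) = [3, 15, 16, 4, 2, 6, 7, 14, 8, 9, 10, 1, 0, 13, 5, 12, 11]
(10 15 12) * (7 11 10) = (7 11 10 15 12) = [0, 1, 2, 3, 4, 5, 6, 11, 8, 9, 15, 10, 7, 13, 14, 12]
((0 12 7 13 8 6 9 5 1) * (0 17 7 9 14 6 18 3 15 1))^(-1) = [5, 15, 2, 18, 4, 9, 14, 17, 13, 12, 10, 11, 0, 7, 6, 3, 16, 1, 8] = (0 5 9 12)(1 15 3 18 8 13 7 17)(6 14)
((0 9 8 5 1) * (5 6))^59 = (0 1 5 6 8 9) = [1, 5, 2, 3, 4, 6, 8, 7, 9, 0]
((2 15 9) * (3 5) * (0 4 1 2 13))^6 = (0 13 9 15 2 1 4) = [13, 4, 1, 3, 0, 5, 6, 7, 8, 15, 10, 11, 12, 9, 14, 2]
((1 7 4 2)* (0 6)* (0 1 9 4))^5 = (0 6 1 7)(2 4 9) = [6, 7, 4, 3, 9, 5, 1, 0, 8, 2]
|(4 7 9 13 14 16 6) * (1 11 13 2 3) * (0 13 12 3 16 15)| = |(0 13 14 15)(1 11 12 3)(2 16 6 4 7 9)| = 12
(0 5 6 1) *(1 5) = [1, 0, 2, 3, 4, 6, 5] = (0 1)(5 6)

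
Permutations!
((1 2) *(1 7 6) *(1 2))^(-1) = (2 6 7) = [0, 1, 6, 3, 4, 5, 7, 2]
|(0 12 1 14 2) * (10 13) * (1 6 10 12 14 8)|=12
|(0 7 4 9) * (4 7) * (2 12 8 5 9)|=|(0 4 2 12 8 5 9)|=7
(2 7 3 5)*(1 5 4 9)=(1 5 2 7 3 4 9)=[0, 5, 7, 4, 9, 2, 6, 3, 8, 1]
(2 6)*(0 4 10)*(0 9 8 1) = (0 4 10 9 8 1)(2 6) = [4, 0, 6, 3, 10, 5, 2, 7, 1, 8, 9]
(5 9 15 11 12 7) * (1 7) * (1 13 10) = [0, 7, 2, 3, 4, 9, 6, 5, 8, 15, 1, 12, 13, 10, 14, 11] = (1 7 5 9 15 11 12 13 10)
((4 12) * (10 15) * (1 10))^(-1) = (1 15 10)(4 12) = [0, 15, 2, 3, 12, 5, 6, 7, 8, 9, 1, 11, 4, 13, 14, 10]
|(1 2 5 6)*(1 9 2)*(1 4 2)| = |(1 4 2 5 6 9)| = 6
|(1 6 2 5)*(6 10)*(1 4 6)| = 4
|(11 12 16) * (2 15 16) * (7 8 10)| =|(2 15 16 11 12)(7 8 10)| =15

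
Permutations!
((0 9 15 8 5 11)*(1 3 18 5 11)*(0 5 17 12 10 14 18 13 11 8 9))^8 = (1 11 3 5 13)(10 17 14 12 18) = [0, 11, 2, 5, 4, 13, 6, 7, 8, 9, 17, 3, 18, 1, 12, 15, 16, 14, 10]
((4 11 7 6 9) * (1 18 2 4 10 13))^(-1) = (1 13 10 9 6 7 11 4 2 18) = [0, 13, 18, 3, 2, 5, 7, 11, 8, 6, 9, 4, 12, 10, 14, 15, 16, 17, 1]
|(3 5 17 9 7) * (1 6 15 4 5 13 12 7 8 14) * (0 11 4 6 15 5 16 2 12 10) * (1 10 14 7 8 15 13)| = 65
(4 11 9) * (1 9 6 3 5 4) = (1 9)(3 5 4 11 6) = [0, 9, 2, 5, 11, 4, 3, 7, 8, 1, 10, 6]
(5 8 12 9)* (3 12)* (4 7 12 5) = (3 5 8)(4 7 12 9) = [0, 1, 2, 5, 7, 8, 6, 12, 3, 4, 10, 11, 9]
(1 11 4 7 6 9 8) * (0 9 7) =(0 9 8 1 11 4)(6 7) =[9, 11, 2, 3, 0, 5, 7, 6, 1, 8, 10, 4]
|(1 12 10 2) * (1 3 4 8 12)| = |(2 3 4 8 12 10)| = 6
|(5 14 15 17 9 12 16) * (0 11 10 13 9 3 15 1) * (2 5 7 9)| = 24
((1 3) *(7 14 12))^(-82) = (7 12 14) = [0, 1, 2, 3, 4, 5, 6, 12, 8, 9, 10, 11, 14, 13, 7]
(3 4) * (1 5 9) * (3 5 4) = (1 4 5 9) = [0, 4, 2, 3, 5, 9, 6, 7, 8, 1]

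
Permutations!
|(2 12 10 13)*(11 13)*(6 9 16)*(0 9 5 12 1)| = 11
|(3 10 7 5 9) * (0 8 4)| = 15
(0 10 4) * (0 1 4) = [10, 4, 2, 3, 1, 5, 6, 7, 8, 9, 0] = (0 10)(1 4)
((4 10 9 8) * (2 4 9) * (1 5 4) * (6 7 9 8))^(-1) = (1 2 10 4 5)(6 9 7) = [0, 2, 10, 3, 5, 1, 9, 6, 8, 7, 4]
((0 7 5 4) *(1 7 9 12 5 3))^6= (0 9 12 5 4)= [9, 1, 2, 3, 0, 4, 6, 7, 8, 12, 10, 11, 5]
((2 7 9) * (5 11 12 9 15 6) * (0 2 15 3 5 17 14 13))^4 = (0 5 15 13 3 9 14 7 12 17 2 11 6) = [5, 1, 11, 9, 4, 15, 0, 12, 8, 14, 10, 6, 17, 3, 7, 13, 16, 2]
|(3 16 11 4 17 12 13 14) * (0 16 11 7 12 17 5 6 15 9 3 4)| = 13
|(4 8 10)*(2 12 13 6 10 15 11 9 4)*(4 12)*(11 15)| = |(15)(2 4 8 11 9 12 13 6 10)| = 9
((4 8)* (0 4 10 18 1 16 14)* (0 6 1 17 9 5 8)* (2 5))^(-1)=(0 4)(1 6 14 16)(2 9 17 18 10 8 5)=[4, 6, 9, 3, 0, 2, 14, 7, 5, 17, 8, 11, 12, 13, 16, 15, 1, 18, 10]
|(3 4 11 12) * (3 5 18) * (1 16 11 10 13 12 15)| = 28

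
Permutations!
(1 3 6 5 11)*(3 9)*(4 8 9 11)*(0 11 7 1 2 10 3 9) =[11, 7, 10, 6, 8, 4, 5, 1, 0, 9, 3, 2] =(0 11 2 10 3 6 5 4 8)(1 7)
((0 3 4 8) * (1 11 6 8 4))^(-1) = (0 8 6 11 1 3) = [8, 3, 2, 0, 4, 5, 11, 7, 6, 9, 10, 1]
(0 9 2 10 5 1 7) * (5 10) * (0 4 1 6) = [9, 7, 5, 3, 1, 6, 0, 4, 8, 2, 10] = (10)(0 9 2 5 6)(1 7 4)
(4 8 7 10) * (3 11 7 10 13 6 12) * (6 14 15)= (3 11 7 13 14 15 6 12)(4 8 10)= [0, 1, 2, 11, 8, 5, 12, 13, 10, 9, 4, 7, 3, 14, 15, 6]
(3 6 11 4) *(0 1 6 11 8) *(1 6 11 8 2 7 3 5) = (0 6 2 7 3 8)(1 11 4 5) = [6, 11, 7, 8, 5, 1, 2, 3, 0, 9, 10, 4]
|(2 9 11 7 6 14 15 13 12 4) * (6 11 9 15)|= |(2 15 13 12 4)(6 14)(7 11)|= 10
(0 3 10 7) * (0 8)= (0 3 10 7 8)= [3, 1, 2, 10, 4, 5, 6, 8, 0, 9, 7]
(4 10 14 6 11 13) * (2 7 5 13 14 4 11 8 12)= [0, 1, 7, 3, 10, 13, 8, 5, 12, 9, 4, 14, 2, 11, 6]= (2 7 5 13 11 14 6 8 12)(4 10)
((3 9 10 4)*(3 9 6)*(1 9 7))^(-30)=(10)=[0, 1, 2, 3, 4, 5, 6, 7, 8, 9, 10]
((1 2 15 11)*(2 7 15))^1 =[0, 7, 2, 3, 4, 5, 6, 15, 8, 9, 10, 1, 12, 13, 14, 11] =(1 7 15 11)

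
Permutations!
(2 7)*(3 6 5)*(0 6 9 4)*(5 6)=(0 5 3 9 4)(2 7)=[5, 1, 7, 9, 0, 3, 6, 2, 8, 4]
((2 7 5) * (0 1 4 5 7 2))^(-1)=(7)(0 5 4 1)=[5, 0, 2, 3, 1, 4, 6, 7]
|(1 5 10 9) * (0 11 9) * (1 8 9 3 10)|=|(0 11 3 10)(1 5)(8 9)|=4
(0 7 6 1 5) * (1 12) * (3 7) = (0 3 7 6 12 1 5) = [3, 5, 2, 7, 4, 0, 12, 6, 8, 9, 10, 11, 1]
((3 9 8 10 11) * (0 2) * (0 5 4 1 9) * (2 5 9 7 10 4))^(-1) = [3, 4, 5, 11, 8, 0, 6, 1, 9, 2, 7, 10] = (0 3 11 10 7 1 4 8 9 2 5)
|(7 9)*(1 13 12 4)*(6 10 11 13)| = 14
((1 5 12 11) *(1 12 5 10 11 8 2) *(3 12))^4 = (1 12 10 8 11 2 3) = [0, 12, 3, 1, 4, 5, 6, 7, 11, 9, 8, 2, 10]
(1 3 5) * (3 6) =(1 6 3 5) =[0, 6, 2, 5, 4, 1, 3]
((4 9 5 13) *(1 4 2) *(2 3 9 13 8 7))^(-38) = (1 7 5 3 4 2 8 9 13) = [0, 7, 8, 4, 2, 3, 6, 5, 9, 13, 10, 11, 12, 1]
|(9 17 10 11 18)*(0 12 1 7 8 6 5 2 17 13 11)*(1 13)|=|(0 12 13 11 18 9 1 7 8 6 5 2 17 10)|=14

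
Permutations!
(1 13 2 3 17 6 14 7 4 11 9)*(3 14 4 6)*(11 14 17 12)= (1 13 2 17 3 12 11 9)(4 14 7 6)= [0, 13, 17, 12, 14, 5, 4, 6, 8, 1, 10, 9, 11, 2, 7, 15, 16, 3]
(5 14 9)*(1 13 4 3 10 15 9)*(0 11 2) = (0 11 2)(1 13 4 3 10 15 9 5 14) = [11, 13, 0, 10, 3, 14, 6, 7, 8, 5, 15, 2, 12, 4, 1, 9]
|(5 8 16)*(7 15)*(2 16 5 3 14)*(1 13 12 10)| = |(1 13 12 10)(2 16 3 14)(5 8)(7 15)| = 4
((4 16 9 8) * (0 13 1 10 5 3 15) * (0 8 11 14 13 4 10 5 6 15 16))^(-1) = (0 4)(1 13 14 11 9 16 3 5)(6 10 8 15) = [4, 13, 2, 5, 0, 1, 10, 7, 15, 16, 8, 9, 12, 14, 11, 6, 3]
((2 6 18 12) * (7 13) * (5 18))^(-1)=[0, 1, 12, 3, 4, 6, 2, 13, 8, 9, 10, 11, 18, 7, 14, 15, 16, 17, 5]=(2 12 18 5 6)(7 13)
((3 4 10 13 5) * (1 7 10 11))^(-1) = [0, 11, 2, 5, 3, 13, 6, 1, 8, 9, 7, 4, 12, 10] = (1 11 4 3 5 13 10 7)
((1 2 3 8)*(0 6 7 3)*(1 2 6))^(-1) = (0 2 8 3 7 6 1) = [2, 0, 8, 7, 4, 5, 1, 6, 3]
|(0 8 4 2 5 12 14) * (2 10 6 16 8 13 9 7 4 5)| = 12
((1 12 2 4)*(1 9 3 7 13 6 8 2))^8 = (13) = [0, 1, 2, 3, 4, 5, 6, 7, 8, 9, 10, 11, 12, 13]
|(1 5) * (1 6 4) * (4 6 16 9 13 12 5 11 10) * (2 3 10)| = 30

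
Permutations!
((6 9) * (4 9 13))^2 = (4 6)(9 13) = [0, 1, 2, 3, 6, 5, 4, 7, 8, 13, 10, 11, 12, 9]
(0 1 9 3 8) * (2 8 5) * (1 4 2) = (0 4 2 8)(1 9 3 5) = [4, 9, 8, 5, 2, 1, 6, 7, 0, 3]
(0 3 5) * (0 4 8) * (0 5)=[3, 1, 2, 0, 8, 4, 6, 7, 5]=(0 3)(4 8 5)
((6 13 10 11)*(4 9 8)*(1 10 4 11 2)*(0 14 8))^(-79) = (0 14 8 11 6 13 4 9)(1 2 10) = [14, 2, 10, 3, 9, 5, 13, 7, 11, 0, 1, 6, 12, 4, 8]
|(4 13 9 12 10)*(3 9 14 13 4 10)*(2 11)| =|(2 11)(3 9 12)(13 14)| =6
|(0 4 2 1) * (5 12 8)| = |(0 4 2 1)(5 12 8)| = 12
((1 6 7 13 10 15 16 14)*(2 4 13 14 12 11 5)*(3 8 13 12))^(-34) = (1 7)(2 4 12 11 5)(3 13 15)(6 14)(8 10 16) = [0, 7, 4, 13, 12, 2, 14, 1, 10, 9, 16, 5, 11, 15, 6, 3, 8]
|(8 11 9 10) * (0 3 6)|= 12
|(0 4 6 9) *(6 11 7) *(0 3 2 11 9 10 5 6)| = |(0 4 9 3 2 11 7)(5 6 10)| = 21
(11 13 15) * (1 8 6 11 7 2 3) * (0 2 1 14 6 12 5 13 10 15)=(0 2 3 14 6 11 10 15 7 1 8 12 5 13)=[2, 8, 3, 14, 4, 13, 11, 1, 12, 9, 15, 10, 5, 0, 6, 7]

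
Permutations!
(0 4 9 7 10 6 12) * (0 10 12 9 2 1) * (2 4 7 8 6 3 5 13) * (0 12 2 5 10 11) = [7, 12, 1, 10, 4, 13, 9, 2, 6, 8, 3, 0, 11, 5] = (0 7 2 1 12 11)(3 10)(5 13)(6 9 8)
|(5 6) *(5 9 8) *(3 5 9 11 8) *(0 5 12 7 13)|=10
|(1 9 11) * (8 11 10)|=|(1 9 10 8 11)|=5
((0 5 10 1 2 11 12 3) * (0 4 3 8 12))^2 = (12)(0 10 2)(1 11 5) = [10, 11, 0, 3, 4, 1, 6, 7, 8, 9, 2, 5, 12]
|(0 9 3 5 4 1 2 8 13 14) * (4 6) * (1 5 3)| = 21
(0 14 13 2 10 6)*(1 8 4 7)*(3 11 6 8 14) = (0 3 11 6)(1 14 13 2 10 8 4 7) = [3, 14, 10, 11, 7, 5, 0, 1, 4, 9, 8, 6, 12, 2, 13]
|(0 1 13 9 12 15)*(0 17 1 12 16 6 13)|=20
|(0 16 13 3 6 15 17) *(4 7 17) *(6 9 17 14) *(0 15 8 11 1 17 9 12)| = 45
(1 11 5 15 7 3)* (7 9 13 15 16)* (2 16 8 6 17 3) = (1 11 5 8 6 17 3)(2 16 7)(9 13 15) = [0, 11, 16, 1, 4, 8, 17, 2, 6, 13, 10, 5, 12, 15, 14, 9, 7, 3]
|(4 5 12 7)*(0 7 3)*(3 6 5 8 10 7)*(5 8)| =14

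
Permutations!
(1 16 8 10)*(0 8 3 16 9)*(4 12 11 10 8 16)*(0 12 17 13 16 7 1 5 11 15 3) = [7, 9, 2, 4, 17, 11, 6, 1, 8, 12, 5, 10, 15, 16, 14, 3, 0, 13] = (0 7 1 9 12 15 3 4 17 13 16)(5 11 10)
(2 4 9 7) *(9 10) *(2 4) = (4 10 9 7) = [0, 1, 2, 3, 10, 5, 6, 4, 8, 7, 9]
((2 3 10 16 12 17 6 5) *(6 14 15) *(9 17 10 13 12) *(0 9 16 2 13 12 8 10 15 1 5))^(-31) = (0 12 10 5 17 6 3 8 1 9 15 2 13 14) = [12, 9, 13, 8, 4, 17, 3, 7, 1, 15, 5, 11, 10, 14, 0, 2, 16, 6]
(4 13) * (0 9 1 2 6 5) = [9, 2, 6, 3, 13, 0, 5, 7, 8, 1, 10, 11, 12, 4] = (0 9 1 2 6 5)(4 13)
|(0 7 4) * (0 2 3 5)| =|(0 7 4 2 3 5)| =6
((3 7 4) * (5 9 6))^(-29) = (3 7 4)(5 9 6) = [0, 1, 2, 7, 3, 9, 5, 4, 8, 6]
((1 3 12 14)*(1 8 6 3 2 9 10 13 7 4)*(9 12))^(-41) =(1 9 12 13 8 4 3 2 10 14 7 6) =[0, 9, 10, 2, 3, 5, 1, 6, 4, 12, 14, 11, 13, 8, 7]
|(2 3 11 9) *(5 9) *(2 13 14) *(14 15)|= 8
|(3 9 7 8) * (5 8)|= 5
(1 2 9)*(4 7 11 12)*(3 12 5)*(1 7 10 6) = (1 2 9 7 11 5 3 12 4 10 6) = [0, 2, 9, 12, 10, 3, 1, 11, 8, 7, 6, 5, 4]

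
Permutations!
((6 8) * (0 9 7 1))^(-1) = (0 1 7 9)(6 8) = [1, 7, 2, 3, 4, 5, 8, 9, 6, 0]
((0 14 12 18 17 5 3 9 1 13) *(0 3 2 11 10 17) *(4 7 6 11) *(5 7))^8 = (18)(2 5 4)(6 17 11 7 10) = [0, 1, 5, 3, 2, 4, 17, 10, 8, 9, 6, 7, 12, 13, 14, 15, 16, 11, 18]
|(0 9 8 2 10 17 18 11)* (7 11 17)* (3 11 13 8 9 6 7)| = 18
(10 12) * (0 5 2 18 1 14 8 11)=(0 5 2 18 1 14 8 11)(10 12)=[5, 14, 18, 3, 4, 2, 6, 7, 11, 9, 12, 0, 10, 13, 8, 15, 16, 17, 1]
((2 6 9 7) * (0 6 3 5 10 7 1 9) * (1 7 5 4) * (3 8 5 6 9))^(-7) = [9, 4, 8, 1, 3, 10, 0, 2, 5, 7, 6] = (0 9 7 2 8 5 10 6)(1 4 3)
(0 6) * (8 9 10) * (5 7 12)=[6, 1, 2, 3, 4, 7, 0, 12, 9, 10, 8, 11, 5]=(0 6)(5 7 12)(8 9 10)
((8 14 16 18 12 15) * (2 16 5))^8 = (18) = [0, 1, 2, 3, 4, 5, 6, 7, 8, 9, 10, 11, 12, 13, 14, 15, 16, 17, 18]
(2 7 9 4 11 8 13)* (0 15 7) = (0 15 7 9 4 11 8 13 2) = [15, 1, 0, 3, 11, 5, 6, 9, 13, 4, 10, 8, 12, 2, 14, 7]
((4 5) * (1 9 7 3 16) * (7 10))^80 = (1 10 3)(7 16 9) = [0, 10, 2, 1, 4, 5, 6, 16, 8, 7, 3, 11, 12, 13, 14, 15, 9]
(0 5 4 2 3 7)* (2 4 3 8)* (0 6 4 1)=[5, 0, 8, 7, 1, 3, 4, 6, 2]=(0 5 3 7 6 4 1)(2 8)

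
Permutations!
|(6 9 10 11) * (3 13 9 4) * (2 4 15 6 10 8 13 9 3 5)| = |(2 4 5)(3 9 8 13)(6 15)(10 11)| = 12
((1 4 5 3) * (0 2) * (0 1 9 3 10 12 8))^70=(0 12 5 1)(2 8 10 4)=[12, 0, 8, 3, 2, 1, 6, 7, 10, 9, 4, 11, 5]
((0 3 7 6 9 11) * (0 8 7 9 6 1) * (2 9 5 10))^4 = [2, 10, 7, 9, 4, 11, 6, 5, 3, 1, 8, 0] = (0 2 7 5 11)(1 10 8 3 9)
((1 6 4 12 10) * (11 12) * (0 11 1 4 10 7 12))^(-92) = [0, 1, 2, 3, 4, 5, 6, 7, 8, 9, 10, 11, 12] = (12)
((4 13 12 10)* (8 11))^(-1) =(4 10 12 13)(8 11) =[0, 1, 2, 3, 10, 5, 6, 7, 11, 9, 12, 8, 13, 4]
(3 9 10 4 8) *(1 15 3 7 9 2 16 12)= (1 15 3 2 16 12)(4 8 7 9 10)= [0, 15, 16, 2, 8, 5, 6, 9, 7, 10, 4, 11, 1, 13, 14, 3, 12]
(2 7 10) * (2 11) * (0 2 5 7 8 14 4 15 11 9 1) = (0 2 8 14 4 15 11 5 7 10 9 1) = [2, 0, 8, 3, 15, 7, 6, 10, 14, 1, 9, 5, 12, 13, 4, 11]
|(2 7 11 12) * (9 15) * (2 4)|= |(2 7 11 12 4)(9 15)|= 10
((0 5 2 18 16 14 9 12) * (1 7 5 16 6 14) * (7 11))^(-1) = (0 12 9 14 6 18 2 5 7 11 1 16) = [12, 16, 5, 3, 4, 7, 18, 11, 8, 14, 10, 1, 9, 13, 6, 15, 0, 17, 2]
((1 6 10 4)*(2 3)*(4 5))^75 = (10)(2 3) = [0, 1, 3, 2, 4, 5, 6, 7, 8, 9, 10]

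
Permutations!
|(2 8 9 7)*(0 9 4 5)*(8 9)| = |(0 8 4 5)(2 9 7)| = 12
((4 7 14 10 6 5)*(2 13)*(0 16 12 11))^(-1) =(0 11 12 16)(2 13)(4 5 6 10 14 7) =[11, 1, 13, 3, 5, 6, 10, 4, 8, 9, 14, 12, 16, 2, 7, 15, 0]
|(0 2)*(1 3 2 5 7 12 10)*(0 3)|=|(0 5 7 12 10 1)(2 3)|=6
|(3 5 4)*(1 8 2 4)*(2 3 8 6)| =|(1 6 2 4 8 3 5)| =7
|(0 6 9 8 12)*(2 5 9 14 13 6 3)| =21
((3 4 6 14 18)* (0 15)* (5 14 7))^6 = (3 18 14 5 7 6 4) = [0, 1, 2, 18, 3, 7, 4, 6, 8, 9, 10, 11, 12, 13, 5, 15, 16, 17, 14]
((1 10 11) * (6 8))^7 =(1 10 11)(6 8) =[0, 10, 2, 3, 4, 5, 8, 7, 6, 9, 11, 1]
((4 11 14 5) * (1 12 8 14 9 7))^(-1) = (1 7 9 11 4 5 14 8 12) = [0, 7, 2, 3, 5, 14, 6, 9, 12, 11, 10, 4, 1, 13, 8]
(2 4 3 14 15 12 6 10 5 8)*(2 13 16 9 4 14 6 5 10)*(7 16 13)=(2 14 15 12 5 8 7 16 9 4 3 6)=[0, 1, 14, 6, 3, 8, 2, 16, 7, 4, 10, 11, 5, 13, 15, 12, 9]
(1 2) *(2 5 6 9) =[0, 5, 1, 3, 4, 6, 9, 7, 8, 2] =(1 5 6 9 2)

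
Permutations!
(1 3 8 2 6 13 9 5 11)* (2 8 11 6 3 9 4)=(1 9 5 6 13 4 2 3 11)=[0, 9, 3, 11, 2, 6, 13, 7, 8, 5, 10, 1, 12, 4]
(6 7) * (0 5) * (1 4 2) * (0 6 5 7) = [7, 4, 1, 3, 2, 6, 0, 5] = (0 7 5 6)(1 4 2)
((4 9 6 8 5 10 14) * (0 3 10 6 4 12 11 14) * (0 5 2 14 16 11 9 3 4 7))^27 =(0 10 8 12)(2 9 4 5)(3 6 14 7)(11 16) =[10, 1, 9, 6, 5, 2, 14, 3, 12, 4, 8, 16, 0, 13, 7, 15, 11]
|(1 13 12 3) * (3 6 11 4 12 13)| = 4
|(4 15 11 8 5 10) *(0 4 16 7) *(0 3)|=|(0 4 15 11 8 5 10 16 7 3)|=10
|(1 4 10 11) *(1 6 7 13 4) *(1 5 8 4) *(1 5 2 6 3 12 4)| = 35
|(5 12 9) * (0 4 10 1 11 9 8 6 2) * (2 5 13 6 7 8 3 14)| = |(0 4 10 1 11 9 13 6 5 12 3 14 2)(7 8)| = 26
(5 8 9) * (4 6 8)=(4 6 8 9 5)=[0, 1, 2, 3, 6, 4, 8, 7, 9, 5]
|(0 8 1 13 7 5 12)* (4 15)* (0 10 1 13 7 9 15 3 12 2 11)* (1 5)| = 12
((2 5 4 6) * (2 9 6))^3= (6 9)= [0, 1, 2, 3, 4, 5, 9, 7, 8, 6]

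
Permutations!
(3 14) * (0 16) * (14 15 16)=[14, 1, 2, 15, 4, 5, 6, 7, 8, 9, 10, 11, 12, 13, 3, 16, 0]=(0 14 3 15 16)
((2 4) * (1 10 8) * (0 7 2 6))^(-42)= [4, 1, 0, 3, 7, 5, 2, 6, 8, 9, 10]= (10)(0 4 7 6 2)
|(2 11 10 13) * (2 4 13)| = 6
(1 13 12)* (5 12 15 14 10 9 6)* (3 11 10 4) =(1 13 15 14 4 3 11 10 9 6 5 12) =[0, 13, 2, 11, 3, 12, 5, 7, 8, 6, 9, 10, 1, 15, 4, 14]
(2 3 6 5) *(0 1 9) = (0 1 9)(2 3 6 5) = [1, 9, 3, 6, 4, 2, 5, 7, 8, 0]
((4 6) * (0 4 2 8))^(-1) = (0 8 2 6 4) = [8, 1, 6, 3, 0, 5, 4, 7, 2]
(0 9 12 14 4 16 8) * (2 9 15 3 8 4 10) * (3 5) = (0 15 5 3 8)(2 9 12 14 10)(4 16) = [15, 1, 9, 8, 16, 3, 6, 7, 0, 12, 2, 11, 14, 13, 10, 5, 4]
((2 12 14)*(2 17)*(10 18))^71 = [0, 1, 17, 3, 4, 5, 6, 7, 8, 9, 18, 11, 2, 13, 12, 15, 16, 14, 10] = (2 17 14 12)(10 18)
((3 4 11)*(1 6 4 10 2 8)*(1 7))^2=(1 4 3 2 7 6 11 10 8)=[0, 4, 7, 2, 3, 5, 11, 6, 1, 9, 8, 10]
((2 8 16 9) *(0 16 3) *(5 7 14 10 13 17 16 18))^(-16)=(0 2 17 14 18 8 16 10 5 3 9 13 7)=[2, 1, 17, 9, 4, 3, 6, 0, 16, 13, 5, 11, 12, 7, 18, 15, 10, 14, 8]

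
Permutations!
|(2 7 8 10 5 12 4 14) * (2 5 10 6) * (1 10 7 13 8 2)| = |(1 10 7 2 13 8 6)(4 14 5 12)| = 28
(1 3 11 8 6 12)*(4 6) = (1 3 11 8 4 6 12) = [0, 3, 2, 11, 6, 5, 12, 7, 4, 9, 10, 8, 1]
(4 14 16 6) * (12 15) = (4 14 16 6)(12 15) = [0, 1, 2, 3, 14, 5, 4, 7, 8, 9, 10, 11, 15, 13, 16, 12, 6]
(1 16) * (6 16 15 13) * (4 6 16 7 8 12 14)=(1 15 13 16)(4 6 7 8 12 14)=[0, 15, 2, 3, 6, 5, 7, 8, 12, 9, 10, 11, 14, 16, 4, 13, 1]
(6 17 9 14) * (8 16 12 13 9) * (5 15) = (5 15)(6 17 8 16 12 13 9 14) = [0, 1, 2, 3, 4, 15, 17, 7, 16, 14, 10, 11, 13, 9, 6, 5, 12, 8]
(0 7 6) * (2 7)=(0 2 7 6)=[2, 1, 7, 3, 4, 5, 0, 6]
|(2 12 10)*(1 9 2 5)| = |(1 9 2 12 10 5)| = 6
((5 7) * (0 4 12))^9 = [0, 1, 2, 3, 4, 7, 6, 5, 8, 9, 10, 11, 12] = (12)(5 7)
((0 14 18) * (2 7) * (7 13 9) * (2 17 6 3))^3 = (18)(2 7 3 9 6 13 17) = [0, 1, 7, 9, 4, 5, 13, 3, 8, 6, 10, 11, 12, 17, 14, 15, 16, 2, 18]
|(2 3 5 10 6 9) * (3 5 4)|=|(2 5 10 6 9)(3 4)|=10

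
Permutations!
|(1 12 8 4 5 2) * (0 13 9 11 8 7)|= 11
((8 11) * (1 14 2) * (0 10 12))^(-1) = (0 12 10)(1 2 14)(8 11) = [12, 2, 14, 3, 4, 5, 6, 7, 11, 9, 0, 8, 10, 13, 1]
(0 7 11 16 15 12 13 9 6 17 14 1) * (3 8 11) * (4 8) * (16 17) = (0 7 3 4 8 11 17 14 1)(6 16 15 12 13 9) = [7, 0, 2, 4, 8, 5, 16, 3, 11, 6, 10, 17, 13, 9, 1, 12, 15, 14]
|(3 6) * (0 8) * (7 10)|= 2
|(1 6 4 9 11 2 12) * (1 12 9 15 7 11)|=|(1 6 4 15 7 11 2 9)|=8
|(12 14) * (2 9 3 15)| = 4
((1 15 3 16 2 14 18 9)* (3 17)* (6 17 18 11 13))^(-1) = (1 9 18 15)(2 16 3 17 6 13 11 14) = [0, 9, 16, 17, 4, 5, 13, 7, 8, 18, 10, 14, 12, 11, 2, 1, 3, 6, 15]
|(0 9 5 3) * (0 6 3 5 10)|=6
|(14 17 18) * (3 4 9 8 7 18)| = |(3 4 9 8 7 18 14 17)| = 8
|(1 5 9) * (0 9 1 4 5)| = 5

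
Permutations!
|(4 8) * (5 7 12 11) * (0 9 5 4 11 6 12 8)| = |(0 9 5 7 8 11 4)(6 12)| = 14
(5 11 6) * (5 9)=(5 11 6 9)=[0, 1, 2, 3, 4, 11, 9, 7, 8, 5, 10, 6]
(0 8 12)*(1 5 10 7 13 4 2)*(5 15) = (0 8 12)(1 15 5 10 7 13 4 2) = [8, 15, 1, 3, 2, 10, 6, 13, 12, 9, 7, 11, 0, 4, 14, 5]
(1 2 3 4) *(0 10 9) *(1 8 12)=(0 10 9)(1 2 3 4 8 12)=[10, 2, 3, 4, 8, 5, 6, 7, 12, 0, 9, 11, 1]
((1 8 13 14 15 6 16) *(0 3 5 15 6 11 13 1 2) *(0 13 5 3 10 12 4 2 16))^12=(16)(0 2)(4 6)(10 13)(12 14)=[2, 1, 0, 3, 6, 5, 4, 7, 8, 9, 13, 11, 14, 10, 12, 15, 16]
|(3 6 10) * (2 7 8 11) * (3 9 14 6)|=|(2 7 8 11)(6 10 9 14)|=4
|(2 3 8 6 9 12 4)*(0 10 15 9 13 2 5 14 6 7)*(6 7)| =|(0 10 15 9 12 4 5 14 7)(2 3 8 6 13)| =45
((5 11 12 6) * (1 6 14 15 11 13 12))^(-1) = (1 11 15 14 12 13 5 6) = [0, 11, 2, 3, 4, 6, 1, 7, 8, 9, 10, 15, 13, 5, 12, 14]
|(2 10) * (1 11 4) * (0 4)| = |(0 4 1 11)(2 10)| = 4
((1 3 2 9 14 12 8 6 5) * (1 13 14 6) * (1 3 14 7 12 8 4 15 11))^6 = (1 6 15 2 12 8 13)(3 7 14 5 11 9 4) = [0, 6, 12, 7, 3, 11, 15, 14, 13, 4, 10, 9, 8, 1, 5, 2]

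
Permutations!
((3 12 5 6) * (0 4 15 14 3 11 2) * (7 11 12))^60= [3, 1, 14, 0, 7, 5, 6, 4, 8, 9, 10, 15, 12, 13, 2, 11]= (0 3)(2 14)(4 7)(11 15)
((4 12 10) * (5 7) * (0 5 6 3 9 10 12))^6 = (12)(0 10 3 7)(4 9 6 5) = [10, 1, 2, 7, 9, 4, 5, 0, 8, 6, 3, 11, 12]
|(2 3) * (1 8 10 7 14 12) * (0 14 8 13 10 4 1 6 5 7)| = 22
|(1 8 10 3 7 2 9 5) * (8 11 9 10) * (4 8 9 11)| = |(11)(1 4 8 9 5)(2 10 3 7)| = 20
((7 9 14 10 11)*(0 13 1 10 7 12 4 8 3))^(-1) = [3, 13, 2, 8, 12, 5, 6, 14, 4, 7, 1, 10, 11, 0, 9] = (0 3 8 4 12 11 10 1 13)(7 14 9)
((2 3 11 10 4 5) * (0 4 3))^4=(3 11 10)=[0, 1, 2, 11, 4, 5, 6, 7, 8, 9, 3, 10]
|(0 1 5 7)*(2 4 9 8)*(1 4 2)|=|(0 4 9 8 1 5 7)|=7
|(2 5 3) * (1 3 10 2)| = |(1 3)(2 5 10)| = 6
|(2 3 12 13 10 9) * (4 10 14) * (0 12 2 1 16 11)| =|(0 12 13 14 4 10 9 1 16 11)(2 3)| =10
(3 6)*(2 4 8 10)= (2 4 8 10)(3 6)= [0, 1, 4, 6, 8, 5, 3, 7, 10, 9, 2]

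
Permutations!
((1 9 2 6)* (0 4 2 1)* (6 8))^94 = [6, 1, 4, 3, 0, 5, 8, 7, 2, 9] = (9)(0 6 8 2 4)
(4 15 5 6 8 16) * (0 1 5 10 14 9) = (0 1 5 6 8 16 4 15 10 14 9) = [1, 5, 2, 3, 15, 6, 8, 7, 16, 0, 14, 11, 12, 13, 9, 10, 4]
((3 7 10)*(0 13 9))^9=(13)=[0, 1, 2, 3, 4, 5, 6, 7, 8, 9, 10, 11, 12, 13]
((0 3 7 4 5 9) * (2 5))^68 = (0 5 4 3 9 2 7) = [5, 1, 7, 9, 3, 4, 6, 0, 8, 2]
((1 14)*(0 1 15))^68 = (15) = [0, 1, 2, 3, 4, 5, 6, 7, 8, 9, 10, 11, 12, 13, 14, 15]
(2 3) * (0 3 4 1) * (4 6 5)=(0 3 2 6 5 4 1)=[3, 0, 6, 2, 1, 4, 5]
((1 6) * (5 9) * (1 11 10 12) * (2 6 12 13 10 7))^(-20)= (13)= [0, 1, 2, 3, 4, 5, 6, 7, 8, 9, 10, 11, 12, 13]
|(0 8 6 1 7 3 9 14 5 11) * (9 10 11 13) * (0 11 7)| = 12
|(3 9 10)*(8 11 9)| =5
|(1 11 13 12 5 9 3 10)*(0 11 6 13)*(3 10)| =|(0 11)(1 6 13 12 5 9 10)| =14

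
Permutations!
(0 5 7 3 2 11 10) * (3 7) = (0 5 3 2 11 10) = [5, 1, 11, 2, 4, 3, 6, 7, 8, 9, 0, 10]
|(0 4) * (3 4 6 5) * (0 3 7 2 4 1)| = 8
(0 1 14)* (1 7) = (0 7 1 14) = [7, 14, 2, 3, 4, 5, 6, 1, 8, 9, 10, 11, 12, 13, 0]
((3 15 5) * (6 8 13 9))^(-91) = [0, 1, 2, 5, 4, 15, 8, 7, 13, 6, 10, 11, 12, 9, 14, 3] = (3 5 15)(6 8 13 9)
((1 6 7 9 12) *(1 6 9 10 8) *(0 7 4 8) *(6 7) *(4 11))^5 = (0 1)(4 7)(6 9)(8 10)(11 12) = [1, 0, 2, 3, 7, 5, 9, 4, 10, 6, 8, 12, 11]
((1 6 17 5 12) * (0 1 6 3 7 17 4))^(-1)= (0 4 6 12 5 17 7 3 1)= [4, 0, 2, 1, 6, 17, 12, 3, 8, 9, 10, 11, 5, 13, 14, 15, 16, 7]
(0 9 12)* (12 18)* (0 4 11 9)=(4 11 9 18 12)=[0, 1, 2, 3, 11, 5, 6, 7, 8, 18, 10, 9, 4, 13, 14, 15, 16, 17, 12]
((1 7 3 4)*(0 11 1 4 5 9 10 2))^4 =(0 3 2 7 10 1 9 11 5) =[3, 9, 7, 2, 4, 0, 6, 10, 8, 11, 1, 5]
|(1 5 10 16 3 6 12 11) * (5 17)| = |(1 17 5 10 16 3 6 12 11)| = 9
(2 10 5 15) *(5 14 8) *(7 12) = (2 10 14 8 5 15)(7 12) = [0, 1, 10, 3, 4, 15, 6, 12, 5, 9, 14, 11, 7, 13, 8, 2]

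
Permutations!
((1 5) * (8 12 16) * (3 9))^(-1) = (1 5)(3 9)(8 16 12) = [0, 5, 2, 9, 4, 1, 6, 7, 16, 3, 10, 11, 8, 13, 14, 15, 12]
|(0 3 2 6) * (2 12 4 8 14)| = 8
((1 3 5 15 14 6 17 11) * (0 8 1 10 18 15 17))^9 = [15, 6, 2, 0, 4, 8, 18, 7, 14, 9, 5, 3, 12, 13, 10, 11, 16, 1, 17] = (0 15 11 3)(1 6 18 17)(5 8 14 10)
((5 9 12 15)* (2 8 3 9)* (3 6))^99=(2 3 15 8 9 5 6 12)=[0, 1, 3, 15, 4, 6, 12, 7, 9, 5, 10, 11, 2, 13, 14, 8]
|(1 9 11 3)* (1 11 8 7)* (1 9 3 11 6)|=|(11)(1 3 6)(7 9 8)|=3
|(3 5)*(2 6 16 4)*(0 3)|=|(0 3 5)(2 6 16 4)|=12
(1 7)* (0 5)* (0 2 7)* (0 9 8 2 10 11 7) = (0 5 10 11 7 1 9 8 2) = [5, 9, 0, 3, 4, 10, 6, 1, 2, 8, 11, 7]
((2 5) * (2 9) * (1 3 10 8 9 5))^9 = (1 8)(2 10)(3 9) = [0, 8, 10, 9, 4, 5, 6, 7, 1, 3, 2]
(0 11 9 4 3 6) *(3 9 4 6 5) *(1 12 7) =(0 11 4 9 6)(1 12 7)(3 5) =[11, 12, 2, 5, 9, 3, 0, 1, 8, 6, 10, 4, 7]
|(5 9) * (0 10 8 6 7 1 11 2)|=8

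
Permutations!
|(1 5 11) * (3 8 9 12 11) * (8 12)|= |(1 5 3 12 11)(8 9)|= 10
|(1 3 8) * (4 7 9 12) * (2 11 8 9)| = 9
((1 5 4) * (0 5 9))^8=(0 1 5 9 4)=[1, 5, 2, 3, 0, 9, 6, 7, 8, 4]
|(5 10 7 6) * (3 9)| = |(3 9)(5 10 7 6)| = 4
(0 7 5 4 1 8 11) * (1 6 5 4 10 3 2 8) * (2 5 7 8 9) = (0 8 11)(2 9)(3 5 10)(4 6 7) = [8, 1, 9, 5, 6, 10, 7, 4, 11, 2, 3, 0]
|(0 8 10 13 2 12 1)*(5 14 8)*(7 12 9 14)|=30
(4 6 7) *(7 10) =[0, 1, 2, 3, 6, 5, 10, 4, 8, 9, 7] =(4 6 10 7)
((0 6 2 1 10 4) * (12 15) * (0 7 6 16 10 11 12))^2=(0 10 7 2 11 15 16 4 6 1 12)=[10, 12, 11, 3, 6, 5, 1, 2, 8, 9, 7, 15, 0, 13, 14, 16, 4]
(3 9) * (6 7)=(3 9)(6 7)=[0, 1, 2, 9, 4, 5, 7, 6, 8, 3]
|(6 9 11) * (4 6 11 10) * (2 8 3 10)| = 7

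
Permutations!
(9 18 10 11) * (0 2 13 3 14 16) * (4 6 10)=(0 2 13 3 14 16)(4 6 10 11 9 18)=[2, 1, 13, 14, 6, 5, 10, 7, 8, 18, 11, 9, 12, 3, 16, 15, 0, 17, 4]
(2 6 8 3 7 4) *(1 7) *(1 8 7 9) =(1 9)(2 6 7 4)(3 8) =[0, 9, 6, 8, 2, 5, 7, 4, 3, 1]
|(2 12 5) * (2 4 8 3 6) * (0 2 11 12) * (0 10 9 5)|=11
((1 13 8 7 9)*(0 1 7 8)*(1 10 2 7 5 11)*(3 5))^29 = [13, 11, 10, 9, 4, 3, 6, 2, 8, 7, 0, 5, 12, 1] = (0 13 1 11 5 3 9 7 2 10)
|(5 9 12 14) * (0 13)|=4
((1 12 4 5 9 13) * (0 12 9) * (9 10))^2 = (0 4)(1 9)(5 12)(10 13) = [4, 9, 2, 3, 0, 12, 6, 7, 8, 1, 13, 11, 5, 10]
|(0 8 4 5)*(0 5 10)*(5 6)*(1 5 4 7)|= |(0 8 7 1 5 6 4 10)|= 8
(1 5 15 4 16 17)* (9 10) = (1 5 15 4 16 17)(9 10) = [0, 5, 2, 3, 16, 15, 6, 7, 8, 10, 9, 11, 12, 13, 14, 4, 17, 1]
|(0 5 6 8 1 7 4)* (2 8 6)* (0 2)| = |(0 5)(1 7 4 2 8)| = 10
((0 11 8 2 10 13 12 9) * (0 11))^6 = [0, 1, 8, 3, 4, 5, 6, 7, 11, 12, 2, 9, 13, 10] = (2 8 11 9 12 13 10)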